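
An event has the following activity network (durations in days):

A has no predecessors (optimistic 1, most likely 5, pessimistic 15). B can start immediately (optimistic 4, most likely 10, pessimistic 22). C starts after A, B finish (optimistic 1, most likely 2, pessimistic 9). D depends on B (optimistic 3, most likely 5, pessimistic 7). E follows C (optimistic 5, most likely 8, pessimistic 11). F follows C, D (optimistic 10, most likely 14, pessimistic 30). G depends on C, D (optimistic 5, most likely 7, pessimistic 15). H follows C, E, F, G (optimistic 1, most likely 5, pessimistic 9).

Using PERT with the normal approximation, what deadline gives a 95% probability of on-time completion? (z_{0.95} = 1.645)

44.8 days

te_A = (1 + 4·5 + 15)/6 = 36/6 = 6; σ²_A = ((15−1)/6)² = 5.444
te_B = (4 + 4·10 + 22)/6 = 66/6 = 11; σ²_B = ((22−4)/6)² = 9.000
te_C = (1 + 4·2 + 9)/6 = 18/6 = 3; σ²_C = ((9−1)/6)² = 1.778
te_D = (3 + 4·5 + 7)/6 = 30/6 = 5; σ²_D = ((7−3)/6)² = 0.444
te_E = (5 + 4·8 + 11)/6 = 48/6 = 8; σ²_E = ((11−5)/6)² = 1.000
te_F = (10 + 4·14 + 30)/6 = 96/6 = 16; σ²_F = ((30−10)/6)² = 11.111
te_G = (5 + 4·7 + 15)/6 = 48/6 = 8; σ²_G = ((15−5)/6)² = 2.778
te_H = (1 + 4·5 + 9)/6 = 30/6 = 5; σ²_H = ((9−1)/6)² = 1.778

Forward pass:
ES_A = 0; EF_A = 6
ES_B = 0; EF_B = 11
ES_C = max(EF_A=6, EF_B=11) = 11; EF_C = 11+3 = 14
ES_D = 11; EF_D = 11+5 = 16
ES_E = 14; EF_E = 14+8 = 22
ES_F = max(EF_C=14, EF_D=16) = 16; EF_F = 16+16 = 32
ES_G = max(EF_C=14, EF_D=16) = 16; EF_G = 16+8 = 24
ES_H = max(EF_C=14, EF_E=22, EF_F=32, EF_G=24) = 32; EF_H = 32+5 = 37
Expected project duration μ = 37 days. Critical path: B → D → F → H.

Variance along critical path = 9.000 + 0.444 + 11.111 + 1.778 = 22.333; σ = 4.726 days.
D = μ + z·σ = 37 + 1.645·4.726 = 44.8 days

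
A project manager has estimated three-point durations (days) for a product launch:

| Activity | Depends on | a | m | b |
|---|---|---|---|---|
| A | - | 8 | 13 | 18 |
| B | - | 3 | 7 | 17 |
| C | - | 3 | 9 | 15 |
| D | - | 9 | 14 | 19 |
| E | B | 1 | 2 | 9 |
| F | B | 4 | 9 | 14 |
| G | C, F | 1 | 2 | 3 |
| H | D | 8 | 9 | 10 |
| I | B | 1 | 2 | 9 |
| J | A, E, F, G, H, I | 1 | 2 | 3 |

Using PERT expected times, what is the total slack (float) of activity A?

10 days

te_A = (8 + 4·13 + 18)/6 = 78/6 = 13
te_B = (3 + 4·7 + 17)/6 = 48/6 = 8
te_C = (3 + 4·9 + 15)/6 = 54/6 = 9
te_D = (9 + 4·14 + 19)/6 = 84/6 = 14
te_E = (1 + 4·2 + 9)/6 = 18/6 = 3
te_F = (4 + 4·9 + 14)/6 = 54/6 = 9
te_G = (1 + 4·2 + 3)/6 = 12/6 = 2
te_H = (8 + 4·9 + 10)/6 = 54/6 = 9
te_I = (1 + 4·2 + 9)/6 = 18/6 = 3
te_J = (1 + 4·2 + 3)/6 = 12/6 = 2

Forward pass:
ES_A = 0; EF_A = 13
ES_B = 0; EF_B = 8
ES_C = 0; EF_C = 9
ES_D = 0; EF_D = 14
ES_E = 8; EF_E = 8+3 = 11
ES_F = 8; EF_F = 8+9 = 17
ES_G = max(EF_C=9, EF_F=17) = 17; EF_G = 17+2 = 19
ES_H = 14; EF_H = 14+9 = 23
ES_I = 8; EF_I = 8+3 = 11
ES_J = max(EF_A=13, EF_E=11, EF_F=17, EF_G=19, EF_H=23, EF_I=11) = 23; EF_J = 23+2 = 25
Expected project duration μ = 25 days. Critical path: D → H → J.

Backward pass:
LF_J = 25; LS_J = 25−2 = 23
LF_I = LS_J = 23; LS_I = 23−3 = 20
LF_H = LS_J = 23; LS_H = 23−9 = 14
LF_G = LS_J = 23; LS_G = 23−2 = 21
LF_F = min(LS_G=21, LS_J=23) = 21; LS_F = 21−9 = 12
LF_E = LS_J = 23; LS_E = 23−3 = 20
LF_D = LS_H = 14; LS_D = 14−14 = 0
LF_C = LS_G = 21; LS_C = 21−9 = 12
LF_B = min(LS_E=20, LS_F=12, LS_I=20) = 12; LS_B = 12−8 = 4
LF_A = LS_J = 23; LS_A = 23−13 = 10
Slack_A = LS_A − ES_A = 10 − 0 = 10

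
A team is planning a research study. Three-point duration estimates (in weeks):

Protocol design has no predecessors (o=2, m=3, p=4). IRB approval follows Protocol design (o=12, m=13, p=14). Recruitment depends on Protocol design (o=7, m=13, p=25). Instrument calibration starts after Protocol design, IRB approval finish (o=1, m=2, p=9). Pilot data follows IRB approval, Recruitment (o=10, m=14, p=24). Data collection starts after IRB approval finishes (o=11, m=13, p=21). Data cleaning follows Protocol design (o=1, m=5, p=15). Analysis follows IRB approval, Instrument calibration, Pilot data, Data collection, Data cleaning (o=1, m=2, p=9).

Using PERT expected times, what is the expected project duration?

te_Protocol design = (2 + 4·3 + 4)/6 = 18/6 = 3
te_IRB approval = (12 + 4·13 + 14)/6 = 78/6 = 13
te_Recruitment = (7 + 4·13 + 25)/6 = 84/6 = 14
te_Instrument calibration = (1 + 4·2 + 9)/6 = 18/6 = 3
te_Pilot data = (10 + 4·14 + 24)/6 = 90/6 = 15
te_Data collection = (11 + 4·13 + 21)/6 = 84/6 = 14
te_Data cleaning = (1 + 4·5 + 15)/6 = 36/6 = 6
te_Analysis = (1 + 4·2 + 9)/6 = 18/6 = 3

Forward pass:
ES_Protocol design = 0; EF_Protocol design = 3
ES_IRB approval = 3; EF_IRB approval = 3+13 = 16
ES_Recruitment = 3; EF_Recruitment = 3+14 = 17
ES_Instrument calibration = max(EF_Protocol design=3, EF_IRB approval=16) = 16; EF_Instrument calibration = 16+3 = 19
ES_Pilot data = max(EF_IRB approval=16, EF_Recruitment=17) = 17; EF_Pilot data = 17+15 = 32
ES_Data collection = 16; EF_Data collection = 16+14 = 30
ES_Data cleaning = 3; EF_Data cleaning = 3+6 = 9
ES_Analysis = max(EF_IRB approval=16, EF_Instrument calibration=19, EF_Pilot data=32, EF_Data collection=30, EF_Data cleaning=9) = 32; EF_Analysis = 32+3 = 35
Expected project duration μ = 35 weeks. Critical path: Protocol design → Recruitment → Pilot data → Analysis.

35 weeks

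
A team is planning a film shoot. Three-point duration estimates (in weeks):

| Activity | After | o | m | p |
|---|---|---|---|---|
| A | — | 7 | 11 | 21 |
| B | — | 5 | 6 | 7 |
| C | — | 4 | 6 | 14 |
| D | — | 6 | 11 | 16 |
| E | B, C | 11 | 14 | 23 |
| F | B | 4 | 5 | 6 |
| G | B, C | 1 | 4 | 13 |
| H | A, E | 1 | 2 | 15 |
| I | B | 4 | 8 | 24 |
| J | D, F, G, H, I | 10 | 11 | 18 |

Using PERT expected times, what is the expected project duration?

te_A = (7 + 4·11 + 21)/6 = 72/6 = 12
te_B = (5 + 4·6 + 7)/6 = 36/6 = 6
te_C = (4 + 4·6 + 14)/6 = 42/6 = 7
te_D = (6 + 4·11 + 16)/6 = 66/6 = 11
te_E = (11 + 4·14 + 23)/6 = 90/6 = 15
te_F = (4 + 4·5 + 6)/6 = 30/6 = 5
te_G = (1 + 4·4 + 13)/6 = 30/6 = 5
te_H = (1 + 4·2 + 15)/6 = 24/6 = 4
te_I = (4 + 4·8 + 24)/6 = 60/6 = 10
te_J = (10 + 4·11 + 18)/6 = 72/6 = 12

Forward pass:
ES_A = 0; EF_A = 12
ES_B = 0; EF_B = 6
ES_C = 0; EF_C = 7
ES_D = 0; EF_D = 11
ES_E = max(EF_B=6, EF_C=7) = 7; EF_E = 7+15 = 22
ES_F = 6; EF_F = 6+5 = 11
ES_G = max(EF_B=6, EF_C=7) = 7; EF_G = 7+5 = 12
ES_H = max(EF_A=12, EF_E=22) = 22; EF_H = 22+4 = 26
ES_I = 6; EF_I = 6+10 = 16
ES_J = max(EF_D=11, EF_F=11, EF_G=12, EF_H=26, EF_I=16) = 26; EF_J = 26+12 = 38
Expected project duration μ = 38 weeks. Critical path: C → E → H → J.

38 weeks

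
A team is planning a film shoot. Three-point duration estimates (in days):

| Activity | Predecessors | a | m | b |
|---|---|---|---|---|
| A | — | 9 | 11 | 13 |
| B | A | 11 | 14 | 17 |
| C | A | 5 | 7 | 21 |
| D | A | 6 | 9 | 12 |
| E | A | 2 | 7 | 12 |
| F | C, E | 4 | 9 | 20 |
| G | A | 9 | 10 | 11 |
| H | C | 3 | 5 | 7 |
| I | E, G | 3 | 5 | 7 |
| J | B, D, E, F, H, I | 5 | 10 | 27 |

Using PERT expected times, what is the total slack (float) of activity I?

te_A = (9 + 4·11 + 13)/6 = 66/6 = 11
te_B = (11 + 4·14 + 17)/6 = 84/6 = 14
te_C = (5 + 4·7 + 21)/6 = 54/6 = 9
te_D = (6 + 4·9 + 12)/6 = 54/6 = 9
te_E = (2 + 4·7 + 12)/6 = 42/6 = 7
te_F = (4 + 4·9 + 20)/6 = 60/6 = 10
te_G = (9 + 4·10 + 11)/6 = 60/6 = 10
te_H = (3 + 4·5 + 7)/6 = 30/6 = 5
te_I = (3 + 4·5 + 7)/6 = 30/6 = 5
te_J = (5 + 4·10 + 27)/6 = 72/6 = 12

Forward pass:
ES_A = 0; EF_A = 11
ES_B = 11; EF_B = 11+14 = 25
ES_C = 11; EF_C = 11+9 = 20
ES_D = 11; EF_D = 11+9 = 20
ES_E = 11; EF_E = 11+7 = 18
ES_F = max(EF_C=20, EF_E=18) = 20; EF_F = 20+10 = 30
ES_G = 11; EF_G = 11+10 = 21
ES_H = 20; EF_H = 20+5 = 25
ES_I = max(EF_E=18, EF_G=21) = 21; EF_I = 21+5 = 26
ES_J = max(EF_B=25, EF_D=20, EF_E=18, EF_F=30, EF_H=25, EF_I=26) = 30; EF_J = 30+12 = 42
Expected project duration μ = 42 days. Critical path: A → C → F → J.

Backward pass:
LF_J = 42; LS_J = 42−12 = 30
LF_I = LS_J = 30; LS_I = 30−5 = 25
LF_H = LS_J = 30; LS_H = 30−5 = 25
LF_G = LS_I = 25; LS_G = 25−10 = 15
LF_F = LS_J = 30; LS_F = 30−10 = 20
LF_E = min(LS_F=20, LS_I=25, LS_J=30) = 20; LS_E = 20−7 = 13
LF_D = LS_J = 30; LS_D = 30−9 = 21
LF_C = min(LS_F=20, LS_H=25) = 20; LS_C = 20−9 = 11
LF_B = LS_J = 30; LS_B = 30−14 = 16
LF_A = min(LS_B=16, LS_C=11, LS_D=21, LS_E=13, LS_G=15) = 11; LS_A = 11−11 = 0
Slack_I = LS_I − ES_I = 25 − 21 = 4

4 days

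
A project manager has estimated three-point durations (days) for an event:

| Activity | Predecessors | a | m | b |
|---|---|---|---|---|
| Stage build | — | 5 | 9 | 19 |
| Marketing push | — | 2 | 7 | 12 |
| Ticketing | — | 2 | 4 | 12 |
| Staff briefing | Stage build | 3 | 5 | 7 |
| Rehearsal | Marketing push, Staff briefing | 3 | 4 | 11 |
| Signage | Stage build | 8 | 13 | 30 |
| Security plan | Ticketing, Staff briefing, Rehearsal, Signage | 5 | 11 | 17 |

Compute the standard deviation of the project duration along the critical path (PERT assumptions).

4.78 days

te_Stage build = (5 + 4·9 + 19)/6 = 60/6 = 10; σ²_Stage build = ((19−5)/6)² = 5.444
te_Marketing push = (2 + 4·7 + 12)/6 = 42/6 = 7; σ²_Marketing push = ((12−2)/6)² = 2.778
te_Ticketing = (2 + 4·4 + 12)/6 = 30/6 = 5; σ²_Ticketing = ((12−2)/6)² = 2.778
te_Staff briefing = (3 + 4·5 + 7)/6 = 30/6 = 5; σ²_Staff briefing = ((7−3)/6)² = 0.444
te_Rehearsal = (3 + 4·4 + 11)/6 = 30/6 = 5; σ²_Rehearsal = ((11−3)/6)² = 1.778
te_Signage = (8 + 4·13 + 30)/6 = 90/6 = 15; σ²_Signage = ((30−8)/6)² = 13.444
te_Security plan = (5 + 4·11 + 17)/6 = 66/6 = 11; σ²_Security plan = ((17−5)/6)² = 4.000

Forward pass:
ES_Stage build = 0; EF_Stage build = 10
ES_Marketing push = 0; EF_Marketing push = 7
ES_Ticketing = 0; EF_Ticketing = 5
ES_Staff briefing = 10; EF_Staff briefing = 10+5 = 15
ES_Rehearsal = max(EF_Marketing push=7, EF_Staff briefing=15) = 15; EF_Rehearsal = 15+5 = 20
ES_Signage = 10; EF_Signage = 10+15 = 25
ES_Security plan = max(EF_Ticketing=5, EF_Staff briefing=15, EF_Rehearsal=20, EF_Signage=25) = 25; EF_Security plan = 25+11 = 36
Expected project duration μ = 36 days. Critical path: Stage build → Signage → Security plan.

Variance along critical path = 5.444 + 13.444 + 4.000 = 22.889
σ = √22.889 = 4.784 days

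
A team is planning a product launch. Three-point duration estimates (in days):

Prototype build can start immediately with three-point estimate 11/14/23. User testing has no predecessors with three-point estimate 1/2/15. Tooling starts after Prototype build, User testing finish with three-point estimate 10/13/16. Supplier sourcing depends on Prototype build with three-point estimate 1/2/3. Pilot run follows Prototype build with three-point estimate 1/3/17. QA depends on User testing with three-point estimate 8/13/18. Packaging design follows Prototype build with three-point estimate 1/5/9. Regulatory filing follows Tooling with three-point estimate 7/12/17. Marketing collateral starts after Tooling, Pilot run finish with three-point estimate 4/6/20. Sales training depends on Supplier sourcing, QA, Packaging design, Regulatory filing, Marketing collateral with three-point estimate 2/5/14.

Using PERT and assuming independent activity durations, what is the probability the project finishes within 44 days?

0.280

te_Prototype build = (11 + 4·14 + 23)/6 = 90/6 = 15; σ²_Prototype build = ((23−11)/6)² = 4.000
te_User testing = (1 + 4·2 + 15)/6 = 24/6 = 4; σ²_User testing = ((15−1)/6)² = 5.444
te_Tooling = (10 + 4·13 + 16)/6 = 78/6 = 13; σ²_Tooling = ((16−10)/6)² = 1.000
te_Supplier sourcing = (1 + 4·2 + 3)/6 = 12/6 = 2; σ²_Supplier sourcing = ((3−1)/6)² = 0.111
te_Pilot run = (1 + 4·3 + 17)/6 = 30/6 = 5; σ²_Pilot run = ((17−1)/6)² = 7.111
te_QA = (8 + 4·13 + 18)/6 = 78/6 = 13; σ²_QA = ((18−8)/6)² = 2.778
te_Packaging design = (1 + 4·5 + 9)/6 = 30/6 = 5; σ²_Packaging design = ((9−1)/6)² = 1.778
te_Regulatory filing = (7 + 4·12 + 17)/6 = 72/6 = 12; σ²_Regulatory filing = ((17−7)/6)² = 2.778
te_Marketing collateral = (4 + 4·6 + 20)/6 = 48/6 = 8; σ²_Marketing collateral = ((20−4)/6)² = 7.111
te_Sales training = (2 + 4·5 + 14)/6 = 36/6 = 6; σ²_Sales training = ((14−2)/6)² = 4.000

Forward pass:
ES_Prototype build = 0; EF_Prototype build = 15
ES_User testing = 0; EF_User testing = 4
ES_Tooling = max(EF_Prototype build=15, EF_User testing=4) = 15; EF_Tooling = 15+13 = 28
ES_Supplier sourcing = 15; EF_Supplier sourcing = 15+2 = 17
ES_Pilot run = 15; EF_Pilot run = 15+5 = 20
ES_QA = 4; EF_QA = 4+13 = 17
ES_Packaging design = 15; EF_Packaging design = 15+5 = 20
ES_Regulatory filing = 28; EF_Regulatory filing = 28+12 = 40
ES_Marketing collateral = max(EF_Tooling=28, EF_Pilot run=20) = 28; EF_Marketing collateral = 28+8 = 36
ES_Sales training = max(EF_Supplier sourcing=17, EF_QA=17, EF_Packaging design=20, EF_Regulatory filing=40, EF_Marketing collateral=36) = 40; EF_Sales training = 40+6 = 46
Expected project duration μ = 46 days. Critical path: Prototype build → Tooling → Regulatory filing → Sales training.

Variance along critical path = 4.000 + 1.000 + 2.778 + 4.000 = 11.778; σ = √11.778 = 3.432 days.
Z = (44 − 46) / 3.432 = -0.583
P(T ≤ 44) = Φ(-0.583) ≈ 0.280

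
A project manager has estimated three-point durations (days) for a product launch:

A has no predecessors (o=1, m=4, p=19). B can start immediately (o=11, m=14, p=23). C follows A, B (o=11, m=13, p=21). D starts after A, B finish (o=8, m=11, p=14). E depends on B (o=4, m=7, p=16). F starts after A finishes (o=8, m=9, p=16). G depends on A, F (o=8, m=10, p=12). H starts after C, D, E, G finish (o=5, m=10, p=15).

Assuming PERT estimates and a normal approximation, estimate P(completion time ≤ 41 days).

0.741

te_A = (1 + 4·4 + 19)/6 = 36/6 = 6; σ²_A = ((19−1)/6)² = 9.000
te_B = (11 + 4·14 + 23)/6 = 90/6 = 15; σ²_B = ((23−11)/6)² = 4.000
te_C = (11 + 4·13 + 21)/6 = 84/6 = 14; σ²_C = ((21−11)/6)² = 2.778
te_D = (8 + 4·11 + 14)/6 = 66/6 = 11; σ²_D = ((14−8)/6)² = 1.000
te_E = (4 + 4·7 + 16)/6 = 48/6 = 8; σ²_E = ((16−4)/6)² = 4.000
te_F = (8 + 4·9 + 16)/6 = 60/6 = 10; σ²_F = ((16−8)/6)² = 1.778
te_G = (8 + 4·10 + 12)/6 = 60/6 = 10; σ²_G = ((12−8)/6)² = 0.444
te_H = (5 + 4·10 + 15)/6 = 60/6 = 10; σ²_H = ((15−5)/6)² = 2.778

Forward pass:
ES_A = 0; EF_A = 6
ES_B = 0; EF_B = 15
ES_C = max(EF_A=6, EF_B=15) = 15; EF_C = 15+14 = 29
ES_D = max(EF_A=6, EF_B=15) = 15; EF_D = 15+11 = 26
ES_E = 15; EF_E = 15+8 = 23
ES_F = 6; EF_F = 6+10 = 16
ES_G = max(EF_A=6, EF_F=16) = 16; EF_G = 16+10 = 26
ES_H = max(EF_C=29, EF_D=26, EF_E=23, EF_G=26) = 29; EF_H = 29+10 = 39
Expected project duration μ = 39 days. Critical path: B → C → H.

Variance along critical path = 4.000 + 2.778 + 2.778 = 9.556; σ = √9.556 = 3.091 days.
Z = (41 − 39) / 3.091 = 0.647
P(T ≤ 41) = Φ(0.647) ≈ 0.741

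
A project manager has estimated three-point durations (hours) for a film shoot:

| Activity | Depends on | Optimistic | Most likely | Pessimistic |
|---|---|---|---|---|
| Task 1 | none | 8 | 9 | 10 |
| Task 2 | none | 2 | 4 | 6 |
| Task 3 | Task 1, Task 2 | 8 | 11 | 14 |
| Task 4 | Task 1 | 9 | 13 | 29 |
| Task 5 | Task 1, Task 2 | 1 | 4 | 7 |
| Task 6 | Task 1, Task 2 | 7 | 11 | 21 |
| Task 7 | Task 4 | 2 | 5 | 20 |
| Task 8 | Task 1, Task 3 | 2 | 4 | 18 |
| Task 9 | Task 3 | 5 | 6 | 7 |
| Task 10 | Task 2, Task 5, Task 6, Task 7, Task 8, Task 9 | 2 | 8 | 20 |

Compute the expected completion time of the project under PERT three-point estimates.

te_Task 1 = (8 + 4·9 + 10)/6 = 54/6 = 9
te_Task 2 = (2 + 4·4 + 6)/6 = 24/6 = 4
te_Task 3 = (8 + 4·11 + 14)/6 = 66/6 = 11
te_Task 4 = (9 + 4·13 + 29)/6 = 90/6 = 15
te_Task 5 = (1 + 4·4 + 7)/6 = 24/6 = 4
te_Task 6 = (7 + 4·11 + 21)/6 = 72/6 = 12
te_Task 7 = (2 + 4·5 + 20)/6 = 42/6 = 7
te_Task 8 = (2 + 4·4 + 18)/6 = 36/6 = 6
te_Task 9 = (5 + 4·6 + 7)/6 = 36/6 = 6
te_Task 10 = (2 + 4·8 + 20)/6 = 54/6 = 9

Forward pass:
ES_Task 1 = 0; EF_Task 1 = 9
ES_Task 2 = 0; EF_Task 2 = 4
ES_Task 3 = max(EF_Task 1=9, EF_Task 2=4) = 9; EF_Task 3 = 9+11 = 20
ES_Task 4 = 9; EF_Task 4 = 9+15 = 24
ES_Task 5 = max(EF_Task 1=9, EF_Task 2=4) = 9; EF_Task 5 = 9+4 = 13
ES_Task 6 = max(EF_Task 1=9, EF_Task 2=4) = 9; EF_Task 6 = 9+12 = 21
ES_Task 7 = 24; EF_Task 7 = 24+7 = 31
ES_Task 8 = max(EF_Task 1=9, EF_Task 3=20) = 20; EF_Task 8 = 20+6 = 26
ES_Task 9 = 20; EF_Task 9 = 20+6 = 26
ES_Task 10 = max(EF_Task 2=4, EF_Task 5=13, EF_Task 6=21, EF_Task 7=31, EF_Task 8=26, EF_Task 9=26) = 31; EF_Task 10 = 31+9 = 40
Expected project duration μ = 40 hours. Critical path: Task 1 → Task 4 → Task 7 → Task 10.

40 hours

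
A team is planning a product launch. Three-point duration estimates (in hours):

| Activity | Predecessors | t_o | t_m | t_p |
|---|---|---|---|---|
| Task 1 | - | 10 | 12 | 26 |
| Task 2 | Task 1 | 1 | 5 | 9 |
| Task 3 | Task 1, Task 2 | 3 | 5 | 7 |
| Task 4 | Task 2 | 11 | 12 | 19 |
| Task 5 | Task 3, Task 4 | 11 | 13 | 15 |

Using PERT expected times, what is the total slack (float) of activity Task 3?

te_Task 1 = (10 + 4·12 + 26)/6 = 84/6 = 14
te_Task 2 = (1 + 4·5 + 9)/6 = 30/6 = 5
te_Task 3 = (3 + 4·5 + 7)/6 = 30/6 = 5
te_Task 4 = (11 + 4·12 + 19)/6 = 78/6 = 13
te_Task 5 = (11 + 4·13 + 15)/6 = 78/6 = 13

Forward pass:
ES_Task 1 = 0; EF_Task 1 = 14
ES_Task 2 = 14; EF_Task 2 = 14+5 = 19
ES_Task 3 = max(EF_Task 1=14, EF_Task 2=19) = 19; EF_Task 3 = 19+5 = 24
ES_Task 4 = 19; EF_Task 4 = 19+13 = 32
ES_Task 5 = max(EF_Task 3=24, EF_Task 4=32) = 32; EF_Task 5 = 32+13 = 45
Expected project duration μ = 45 hours. Critical path: Task 1 → Task 2 → Task 4 → Task 5.

Backward pass:
LF_Task 5 = 45; LS_Task 5 = 45−13 = 32
LF_Task 4 = LS_Task 5 = 32; LS_Task 4 = 32−13 = 19
LF_Task 3 = LS_Task 5 = 32; LS_Task 3 = 32−5 = 27
LF_Task 2 = min(LS_Task 3=27, LS_Task 4=19) = 19; LS_Task 2 = 19−5 = 14
LF_Task 1 = min(LS_Task 2=14, LS_Task 3=27) = 14; LS_Task 1 = 14−14 = 0
Slack_Task 3 = LS_Task 3 − ES_Task 3 = 27 − 19 = 8

8 hours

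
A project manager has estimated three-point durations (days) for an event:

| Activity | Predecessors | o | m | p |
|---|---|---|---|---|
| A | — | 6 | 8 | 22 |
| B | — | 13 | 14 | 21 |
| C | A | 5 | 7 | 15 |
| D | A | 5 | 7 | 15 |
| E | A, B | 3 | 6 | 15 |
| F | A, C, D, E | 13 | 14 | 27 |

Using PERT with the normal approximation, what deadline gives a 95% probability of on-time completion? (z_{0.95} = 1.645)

43.5 days

te_A = (6 + 4·8 + 22)/6 = 60/6 = 10; σ²_A = ((22−6)/6)² = 7.111
te_B = (13 + 4·14 + 21)/6 = 90/6 = 15; σ²_B = ((21−13)/6)² = 1.778
te_C = (5 + 4·7 + 15)/6 = 48/6 = 8; σ²_C = ((15−5)/6)² = 2.778
te_D = (5 + 4·7 + 15)/6 = 48/6 = 8; σ²_D = ((15−5)/6)² = 2.778
te_E = (3 + 4·6 + 15)/6 = 42/6 = 7; σ²_E = ((15−3)/6)² = 4.000
te_F = (13 + 4·14 + 27)/6 = 96/6 = 16; σ²_F = ((27−13)/6)² = 5.444

Forward pass:
ES_A = 0; EF_A = 10
ES_B = 0; EF_B = 15
ES_C = 10; EF_C = 10+8 = 18
ES_D = 10; EF_D = 10+8 = 18
ES_E = max(EF_A=10, EF_B=15) = 15; EF_E = 15+7 = 22
ES_F = max(EF_A=10, EF_C=18, EF_D=18, EF_E=22) = 22; EF_F = 22+16 = 38
Expected project duration μ = 38 days. Critical path: B → E → F.

Variance along critical path = 1.778 + 4.000 + 5.444 = 11.222; σ = 3.350 days.
D = μ + z·σ = 38 + 1.645·3.350 = 43.5 days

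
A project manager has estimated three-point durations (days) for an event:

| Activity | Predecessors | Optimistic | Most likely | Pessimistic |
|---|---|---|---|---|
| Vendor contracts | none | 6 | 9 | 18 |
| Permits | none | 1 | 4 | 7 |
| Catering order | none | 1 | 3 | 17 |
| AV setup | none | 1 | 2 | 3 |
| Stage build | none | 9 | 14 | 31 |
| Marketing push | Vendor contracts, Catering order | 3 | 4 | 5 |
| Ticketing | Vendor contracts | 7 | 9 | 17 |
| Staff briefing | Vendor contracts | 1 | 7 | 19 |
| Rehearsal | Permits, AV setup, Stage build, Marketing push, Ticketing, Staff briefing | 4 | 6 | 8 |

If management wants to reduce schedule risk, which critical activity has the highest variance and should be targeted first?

te_Vendor contracts = (6 + 4·9 + 18)/6 = 60/6 = 10; σ²_Vendor contracts = ((18−6)/6)² = 4.000
te_Permits = (1 + 4·4 + 7)/6 = 24/6 = 4; σ²_Permits = ((7−1)/6)² = 1.000
te_Catering order = (1 + 4·3 + 17)/6 = 30/6 = 5; σ²_Catering order = ((17−1)/6)² = 7.111
te_AV setup = (1 + 4·2 + 3)/6 = 12/6 = 2; σ²_AV setup = ((3−1)/6)² = 0.111
te_Stage build = (9 + 4·14 + 31)/6 = 96/6 = 16; σ²_Stage build = ((31−9)/6)² = 13.444
te_Marketing push = (3 + 4·4 + 5)/6 = 24/6 = 4; σ²_Marketing push = ((5−3)/6)² = 0.111
te_Ticketing = (7 + 4·9 + 17)/6 = 60/6 = 10; σ²_Ticketing = ((17−7)/6)² = 2.778
te_Staff briefing = (1 + 4·7 + 19)/6 = 48/6 = 8; σ²_Staff briefing = ((19−1)/6)² = 9.000
te_Rehearsal = (4 + 4·6 + 8)/6 = 36/6 = 6; σ²_Rehearsal = ((8−4)/6)² = 0.444

Forward pass:
ES_Vendor contracts = 0; EF_Vendor contracts = 10
ES_Permits = 0; EF_Permits = 4
ES_Catering order = 0; EF_Catering order = 5
ES_AV setup = 0; EF_AV setup = 2
ES_Stage build = 0; EF_Stage build = 16
ES_Marketing push = max(EF_Vendor contracts=10, EF_Catering order=5) = 10; EF_Marketing push = 10+4 = 14
ES_Ticketing = 10; EF_Ticketing = 10+10 = 20
ES_Staff briefing = 10; EF_Staff briefing = 10+8 = 18
ES_Rehearsal = max(EF_Permits=4, EF_AV setup=2, EF_Stage build=16, EF_Marketing push=14, EF_Ticketing=20, EF_Staff briefing=18) = 20; EF_Rehearsal = 20+6 = 26
Expected project duration μ = 26 days. Critical path: Vendor contracts → Ticketing → Rehearsal.

Variances on critical path: σ²_Vendor contracts=4.000, σ²_Ticketing=2.778, σ²_Rehearsal=0.444.
Largest is σ²_Vendor contracts = 4.000.

Vendor contracts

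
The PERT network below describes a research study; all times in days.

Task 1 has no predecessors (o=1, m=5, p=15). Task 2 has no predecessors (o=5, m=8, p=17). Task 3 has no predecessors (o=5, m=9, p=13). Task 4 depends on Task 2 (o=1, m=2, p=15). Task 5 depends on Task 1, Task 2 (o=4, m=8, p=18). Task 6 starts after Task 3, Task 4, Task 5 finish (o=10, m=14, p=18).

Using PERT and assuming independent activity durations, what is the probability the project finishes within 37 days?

0.932

te_Task 1 = (1 + 4·5 + 15)/6 = 36/6 = 6; σ²_Task 1 = ((15−1)/6)² = 5.444
te_Task 2 = (5 + 4·8 + 17)/6 = 54/6 = 9; σ²_Task 2 = ((17−5)/6)² = 4.000
te_Task 3 = (5 + 4·9 + 13)/6 = 54/6 = 9; σ²_Task 3 = ((13−5)/6)² = 1.778
te_Task 4 = (1 + 4·2 + 15)/6 = 24/6 = 4; σ²_Task 4 = ((15−1)/6)² = 5.444
te_Task 5 = (4 + 4·8 + 18)/6 = 54/6 = 9; σ²_Task 5 = ((18−4)/6)² = 5.444
te_Task 6 = (10 + 4·14 + 18)/6 = 84/6 = 14; σ²_Task 6 = ((18−10)/6)² = 1.778

Forward pass:
ES_Task 1 = 0; EF_Task 1 = 6
ES_Task 2 = 0; EF_Task 2 = 9
ES_Task 3 = 0; EF_Task 3 = 9
ES_Task 4 = 9; EF_Task 4 = 9+4 = 13
ES_Task 5 = max(EF_Task 1=6, EF_Task 2=9) = 9; EF_Task 5 = 9+9 = 18
ES_Task 6 = max(EF_Task 3=9, EF_Task 4=13, EF_Task 5=18) = 18; EF_Task 6 = 18+14 = 32
Expected project duration μ = 32 days. Critical path: Task 2 → Task 5 → Task 6.

Variance along critical path = 4.000 + 5.444 + 1.778 = 11.222; σ = √11.222 = 3.350 days.
Z = (37 − 32) / 3.350 = 1.493
P(T ≤ 37) = Φ(1.493) ≈ 0.932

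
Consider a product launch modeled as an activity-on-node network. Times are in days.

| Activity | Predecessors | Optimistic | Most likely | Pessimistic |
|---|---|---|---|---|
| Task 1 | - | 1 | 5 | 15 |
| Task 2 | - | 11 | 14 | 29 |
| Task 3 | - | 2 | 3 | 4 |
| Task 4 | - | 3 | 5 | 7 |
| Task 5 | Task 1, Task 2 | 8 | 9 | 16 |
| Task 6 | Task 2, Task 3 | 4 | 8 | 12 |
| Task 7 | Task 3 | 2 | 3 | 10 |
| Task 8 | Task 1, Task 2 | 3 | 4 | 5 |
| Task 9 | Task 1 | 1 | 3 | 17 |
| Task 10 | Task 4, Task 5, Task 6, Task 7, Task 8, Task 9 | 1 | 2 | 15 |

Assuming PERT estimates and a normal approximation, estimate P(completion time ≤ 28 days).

te_Task 1 = (1 + 4·5 + 15)/6 = 36/6 = 6; σ²_Task 1 = ((15−1)/6)² = 5.444
te_Task 2 = (11 + 4·14 + 29)/6 = 96/6 = 16; σ²_Task 2 = ((29−11)/6)² = 9.000
te_Task 3 = (2 + 4·3 + 4)/6 = 18/6 = 3; σ²_Task 3 = ((4−2)/6)² = 0.111
te_Task 4 = (3 + 4·5 + 7)/6 = 30/6 = 5; σ²_Task 4 = ((7−3)/6)² = 0.444
te_Task 5 = (8 + 4·9 + 16)/6 = 60/6 = 10; σ²_Task 5 = ((16−8)/6)² = 1.778
te_Task 6 = (4 + 4·8 + 12)/6 = 48/6 = 8; σ²_Task 6 = ((12−4)/6)² = 1.778
te_Task 7 = (2 + 4·3 + 10)/6 = 24/6 = 4; σ²_Task 7 = ((10−2)/6)² = 1.778
te_Task 8 = (3 + 4·4 + 5)/6 = 24/6 = 4; σ²_Task 8 = ((5−3)/6)² = 0.111
te_Task 9 = (1 + 4·3 + 17)/6 = 30/6 = 5; σ²_Task 9 = ((17−1)/6)² = 7.111
te_Task 10 = (1 + 4·2 + 15)/6 = 24/6 = 4; σ²_Task 10 = ((15−1)/6)² = 5.444

Forward pass:
ES_Task 1 = 0; EF_Task 1 = 6
ES_Task 2 = 0; EF_Task 2 = 16
ES_Task 3 = 0; EF_Task 3 = 3
ES_Task 4 = 0; EF_Task 4 = 5
ES_Task 5 = max(EF_Task 1=6, EF_Task 2=16) = 16; EF_Task 5 = 16+10 = 26
ES_Task 6 = max(EF_Task 2=16, EF_Task 3=3) = 16; EF_Task 6 = 16+8 = 24
ES_Task 7 = 3; EF_Task 7 = 3+4 = 7
ES_Task 8 = max(EF_Task 1=6, EF_Task 2=16) = 16; EF_Task 8 = 16+4 = 20
ES_Task 9 = 6; EF_Task 9 = 6+5 = 11
ES_Task 10 = max(EF_Task 4=5, EF_Task 5=26, EF_Task 6=24, EF_Task 7=7, EF_Task 8=20, EF_Task 9=11) = 26; EF_Task 10 = 26+4 = 30
Expected project duration μ = 30 days. Critical path: Task 2 → Task 5 → Task 10.

Variance along critical path = 9.000 + 1.778 + 5.444 = 16.222; σ = √16.222 = 4.028 days.
Z = (28 − 30) / 4.028 = -0.497
P(T ≤ 28) = Φ(-0.497) ≈ 0.310

0.310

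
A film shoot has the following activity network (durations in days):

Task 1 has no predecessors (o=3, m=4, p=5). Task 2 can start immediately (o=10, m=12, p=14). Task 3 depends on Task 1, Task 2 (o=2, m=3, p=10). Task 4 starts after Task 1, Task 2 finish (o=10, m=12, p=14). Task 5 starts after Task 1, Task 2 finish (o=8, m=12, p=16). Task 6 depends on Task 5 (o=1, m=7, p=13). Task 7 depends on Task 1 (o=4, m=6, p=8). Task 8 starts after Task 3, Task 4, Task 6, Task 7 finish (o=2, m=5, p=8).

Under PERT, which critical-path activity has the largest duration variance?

te_Task 1 = (3 + 4·4 + 5)/6 = 24/6 = 4; σ²_Task 1 = ((5−3)/6)² = 0.111
te_Task 2 = (10 + 4·12 + 14)/6 = 72/6 = 12; σ²_Task 2 = ((14−10)/6)² = 0.444
te_Task 3 = (2 + 4·3 + 10)/6 = 24/6 = 4; σ²_Task 3 = ((10−2)/6)² = 1.778
te_Task 4 = (10 + 4·12 + 14)/6 = 72/6 = 12; σ²_Task 4 = ((14−10)/6)² = 0.444
te_Task 5 = (8 + 4·12 + 16)/6 = 72/6 = 12; σ²_Task 5 = ((16−8)/6)² = 1.778
te_Task 6 = (1 + 4·7 + 13)/6 = 42/6 = 7; σ²_Task 6 = ((13−1)/6)² = 4.000
te_Task 7 = (4 + 4·6 + 8)/6 = 36/6 = 6; σ²_Task 7 = ((8−4)/6)² = 0.444
te_Task 8 = (2 + 4·5 + 8)/6 = 30/6 = 5; σ²_Task 8 = ((8−2)/6)² = 1.000

Forward pass:
ES_Task 1 = 0; EF_Task 1 = 4
ES_Task 2 = 0; EF_Task 2 = 12
ES_Task 3 = max(EF_Task 1=4, EF_Task 2=12) = 12; EF_Task 3 = 12+4 = 16
ES_Task 4 = max(EF_Task 1=4, EF_Task 2=12) = 12; EF_Task 4 = 12+12 = 24
ES_Task 5 = max(EF_Task 1=4, EF_Task 2=12) = 12; EF_Task 5 = 12+12 = 24
ES_Task 6 = 24; EF_Task 6 = 24+7 = 31
ES_Task 7 = 4; EF_Task 7 = 4+6 = 10
ES_Task 8 = max(EF_Task 3=16, EF_Task 4=24, EF_Task 6=31, EF_Task 7=10) = 31; EF_Task 8 = 31+5 = 36
Expected project duration μ = 36 days. Critical path: Task 2 → Task 5 → Task 6 → Task 8.

Variances on critical path: σ²_Task 2=0.444, σ²_Task 5=1.778, σ²_Task 6=4.000, σ²_Task 8=1.000.
Largest is σ²_Task 6 = 4.000.

Task 6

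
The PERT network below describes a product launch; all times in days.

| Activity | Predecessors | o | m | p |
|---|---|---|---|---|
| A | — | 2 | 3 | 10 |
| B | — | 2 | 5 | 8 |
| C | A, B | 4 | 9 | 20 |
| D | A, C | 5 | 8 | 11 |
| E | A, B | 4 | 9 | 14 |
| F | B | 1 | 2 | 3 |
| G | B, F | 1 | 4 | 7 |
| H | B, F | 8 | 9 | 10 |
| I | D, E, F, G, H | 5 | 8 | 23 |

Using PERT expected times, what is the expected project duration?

33 days

te_A = (2 + 4·3 + 10)/6 = 24/6 = 4
te_B = (2 + 4·5 + 8)/6 = 30/6 = 5
te_C = (4 + 4·9 + 20)/6 = 60/6 = 10
te_D = (5 + 4·8 + 11)/6 = 48/6 = 8
te_E = (4 + 4·9 + 14)/6 = 54/6 = 9
te_F = (1 + 4·2 + 3)/6 = 12/6 = 2
te_G = (1 + 4·4 + 7)/6 = 24/6 = 4
te_H = (8 + 4·9 + 10)/6 = 54/6 = 9
te_I = (5 + 4·8 + 23)/6 = 60/6 = 10

Forward pass:
ES_A = 0; EF_A = 4
ES_B = 0; EF_B = 5
ES_C = max(EF_A=4, EF_B=5) = 5; EF_C = 5+10 = 15
ES_D = max(EF_A=4, EF_C=15) = 15; EF_D = 15+8 = 23
ES_E = max(EF_A=4, EF_B=5) = 5; EF_E = 5+9 = 14
ES_F = 5; EF_F = 5+2 = 7
ES_G = max(EF_B=5, EF_F=7) = 7; EF_G = 7+4 = 11
ES_H = max(EF_B=5, EF_F=7) = 7; EF_H = 7+9 = 16
ES_I = max(EF_D=23, EF_E=14, EF_F=7, EF_G=11, EF_H=16) = 23; EF_I = 23+10 = 33
Expected project duration μ = 33 days. Critical path: B → C → D → I.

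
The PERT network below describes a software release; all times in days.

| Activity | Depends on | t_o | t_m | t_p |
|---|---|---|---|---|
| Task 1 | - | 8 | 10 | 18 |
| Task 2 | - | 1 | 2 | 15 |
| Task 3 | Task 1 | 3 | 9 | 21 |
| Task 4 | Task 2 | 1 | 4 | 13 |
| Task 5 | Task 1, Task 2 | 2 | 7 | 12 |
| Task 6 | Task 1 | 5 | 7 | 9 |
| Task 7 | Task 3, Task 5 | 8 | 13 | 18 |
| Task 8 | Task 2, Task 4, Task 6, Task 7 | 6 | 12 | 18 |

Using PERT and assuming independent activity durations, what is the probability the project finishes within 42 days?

te_Task 1 = (8 + 4·10 + 18)/6 = 66/6 = 11; σ²_Task 1 = ((18−8)/6)² = 2.778
te_Task 2 = (1 + 4·2 + 15)/6 = 24/6 = 4; σ²_Task 2 = ((15−1)/6)² = 5.444
te_Task 3 = (3 + 4·9 + 21)/6 = 60/6 = 10; σ²_Task 3 = ((21−3)/6)² = 9.000
te_Task 4 = (1 + 4·4 + 13)/6 = 30/6 = 5; σ²_Task 4 = ((13−1)/6)² = 4.000
te_Task 5 = (2 + 4·7 + 12)/6 = 42/6 = 7; σ²_Task 5 = ((12−2)/6)² = 2.778
te_Task 6 = (5 + 4·7 + 9)/6 = 42/6 = 7; σ²_Task 6 = ((9−5)/6)² = 0.444
te_Task 7 = (8 + 4·13 + 18)/6 = 78/6 = 13; σ²_Task 7 = ((18−8)/6)² = 2.778
te_Task 8 = (6 + 4·12 + 18)/6 = 72/6 = 12; σ²_Task 8 = ((18−6)/6)² = 4.000

Forward pass:
ES_Task 1 = 0; EF_Task 1 = 11
ES_Task 2 = 0; EF_Task 2 = 4
ES_Task 3 = 11; EF_Task 3 = 11+10 = 21
ES_Task 4 = 4; EF_Task 4 = 4+5 = 9
ES_Task 5 = max(EF_Task 1=11, EF_Task 2=4) = 11; EF_Task 5 = 11+7 = 18
ES_Task 6 = 11; EF_Task 6 = 11+7 = 18
ES_Task 7 = max(EF_Task 3=21, EF_Task 5=18) = 21; EF_Task 7 = 21+13 = 34
ES_Task 8 = max(EF_Task 2=4, EF_Task 4=9, EF_Task 6=18, EF_Task 7=34) = 34; EF_Task 8 = 34+12 = 46
Expected project duration μ = 46 days. Critical path: Task 1 → Task 3 → Task 7 → Task 8.

Variance along critical path = 2.778 + 9.000 + 2.778 + 4.000 = 18.556; σ = √18.556 = 4.308 days.
Z = (42 − 46) / 4.308 = -0.929
P(T ≤ 42) = Φ(-0.929) ≈ 0.177

0.177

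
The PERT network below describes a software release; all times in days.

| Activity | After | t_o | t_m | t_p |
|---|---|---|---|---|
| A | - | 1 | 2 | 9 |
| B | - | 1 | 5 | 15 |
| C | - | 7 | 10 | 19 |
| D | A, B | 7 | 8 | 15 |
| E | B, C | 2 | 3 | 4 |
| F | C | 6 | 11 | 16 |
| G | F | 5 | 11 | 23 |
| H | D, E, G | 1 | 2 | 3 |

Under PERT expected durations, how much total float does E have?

20 days

te_A = (1 + 4·2 + 9)/6 = 18/6 = 3
te_B = (1 + 4·5 + 15)/6 = 36/6 = 6
te_C = (7 + 4·10 + 19)/6 = 66/6 = 11
te_D = (7 + 4·8 + 15)/6 = 54/6 = 9
te_E = (2 + 4·3 + 4)/6 = 18/6 = 3
te_F = (6 + 4·11 + 16)/6 = 66/6 = 11
te_G = (5 + 4·11 + 23)/6 = 72/6 = 12
te_H = (1 + 4·2 + 3)/6 = 12/6 = 2

Forward pass:
ES_A = 0; EF_A = 3
ES_B = 0; EF_B = 6
ES_C = 0; EF_C = 11
ES_D = max(EF_A=3, EF_B=6) = 6; EF_D = 6+9 = 15
ES_E = max(EF_B=6, EF_C=11) = 11; EF_E = 11+3 = 14
ES_F = 11; EF_F = 11+11 = 22
ES_G = 22; EF_G = 22+12 = 34
ES_H = max(EF_D=15, EF_E=14, EF_G=34) = 34; EF_H = 34+2 = 36
Expected project duration μ = 36 days. Critical path: C → F → G → H.

Backward pass:
LF_H = 36; LS_H = 36−2 = 34
LF_G = LS_H = 34; LS_G = 34−12 = 22
LF_F = LS_G = 22; LS_F = 22−11 = 11
LF_E = LS_H = 34; LS_E = 34−3 = 31
LF_D = LS_H = 34; LS_D = 34−9 = 25
LF_C = min(LS_E=31, LS_F=11) = 11; LS_C = 11−11 = 0
LF_B = min(LS_D=25, LS_E=31) = 25; LS_B = 25−6 = 19
LF_A = LS_D = 25; LS_A = 25−3 = 22
Slack_E = LS_E − ES_E = 31 − 11 = 20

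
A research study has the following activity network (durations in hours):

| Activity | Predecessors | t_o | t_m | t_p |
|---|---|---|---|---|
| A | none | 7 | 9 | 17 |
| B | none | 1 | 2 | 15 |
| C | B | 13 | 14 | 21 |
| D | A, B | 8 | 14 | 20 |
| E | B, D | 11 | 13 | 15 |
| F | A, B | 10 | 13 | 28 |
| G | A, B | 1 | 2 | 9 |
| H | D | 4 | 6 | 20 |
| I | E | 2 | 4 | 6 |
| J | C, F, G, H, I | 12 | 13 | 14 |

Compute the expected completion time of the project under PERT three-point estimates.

54 hours

te_A = (7 + 4·9 + 17)/6 = 60/6 = 10
te_B = (1 + 4·2 + 15)/6 = 24/6 = 4
te_C = (13 + 4·14 + 21)/6 = 90/6 = 15
te_D = (8 + 4·14 + 20)/6 = 84/6 = 14
te_E = (11 + 4·13 + 15)/6 = 78/6 = 13
te_F = (10 + 4·13 + 28)/6 = 90/6 = 15
te_G = (1 + 4·2 + 9)/6 = 18/6 = 3
te_H = (4 + 4·6 + 20)/6 = 48/6 = 8
te_I = (2 + 4·4 + 6)/6 = 24/6 = 4
te_J = (12 + 4·13 + 14)/6 = 78/6 = 13

Forward pass:
ES_A = 0; EF_A = 10
ES_B = 0; EF_B = 4
ES_C = 4; EF_C = 4+15 = 19
ES_D = max(EF_A=10, EF_B=4) = 10; EF_D = 10+14 = 24
ES_E = max(EF_B=4, EF_D=24) = 24; EF_E = 24+13 = 37
ES_F = max(EF_A=10, EF_B=4) = 10; EF_F = 10+15 = 25
ES_G = max(EF_A=10, EF_B=4) = 10; EF_G = 10+3 = 13
ES_H = 24; EF_H = 24+8 = 32
ES_I = 37; EF_I = 37+4 = 41
ES_J = max(EF_C=19, EF_F=25, EF_G=13, EF_H=32, EF_I=41) = 41; EF_J = 41+13 = 54
Expected project duration μ = 54 hours. Critical path: A → D → E → I → J.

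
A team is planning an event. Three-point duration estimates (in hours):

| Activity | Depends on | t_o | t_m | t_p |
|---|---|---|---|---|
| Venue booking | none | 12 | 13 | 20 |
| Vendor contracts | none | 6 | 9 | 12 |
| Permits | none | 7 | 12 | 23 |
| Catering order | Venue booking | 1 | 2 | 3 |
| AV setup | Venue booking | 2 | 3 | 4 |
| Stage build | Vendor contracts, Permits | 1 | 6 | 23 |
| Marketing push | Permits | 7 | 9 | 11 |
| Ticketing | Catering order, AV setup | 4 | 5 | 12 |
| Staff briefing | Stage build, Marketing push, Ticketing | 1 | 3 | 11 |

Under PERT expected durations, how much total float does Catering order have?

te_Venue booking = (12 + 4·13 + 20)/6 = 84/6 = 14
te_Vendor contracts = (6 + 4·9 + 12)/6 = 54/6 = 9
te_Permits = (7 + 4·12 + 23)/6 = 78/6 = 13
te_Catering order = (1 + 4·2 + 3)/6 = 12/6 = 2
te_AV setup = (2 + 4·3 + 4)/6 = 18/6 = 3
te_Stage build = (1 + 4·6 + 23)/6 = 48/6 = 8
te_Marketing push = (7 + 4·9 + 11)/6 = 54/6 = 9
te_Ticketing = (4 + 4·5 + 12)/6 = 36/6 = 6
te_Staff briefing = (1 + 4·3 + 11)/6 = 24/6 = 4

Forward pass:
ES_Venue booking = 0; EF_Venue booking = 14
ES_Vendor contracts = 0; EF_Vendor contracts = 9
ES_Permits = 0; EF_Permits = 13
ES_Catering order = 14; EF_Catering order = 14+2 = 16
ES_AV setup = 14; EF_AV setup = 14+3 = 17
ES_Stage build = max(EF_Vendor contracts=9, EF_Permits=13) = 13; EF_Stage build = 13+8 = 21
ES_Marketing push = 13; EF_Marketing push = 13+9 = 22
ES_Ticketing = max(EF_Catering order=16, EF_AV setup=17) = 17; EF_Ticketing = 17+6 = 23
ES_Staff briefing = max(EF_Stage build=21, EF_Marketing push=22, EF_Ticketing=23) = 23; EF_Staff briefing = 23+4 = 27
Expected project duration μ = 27 hours. Critical path: Venue booking → AV setup → Ticketing → Staff briefing.

Backward pass:
LF_Staff briefing = 27; LS_Staff briefing = 27−4 = 23
LF_Ticketing = LS_Staff briefing = 23; LS_Ticketing = 23−6 = 17
LF_Marketing push = LS_Staff briefing = 23; LS_Marketing push = 23−9 = 14
LF_Stage build = LS_Staff briefing = 23; LS_Stage build = 23−8 = 15
LF_AV setup = LS_Ticketing = 17; LS_AV setup = 17−3 = 14
LF_Catering order = LS_Ticketing = 17; LS_Catering order = 17−2 = 15
LF_Permits = min(LS_Stage build=15, LS_Marketing push=14) = 14; LS_Permits = 14−13 = 1
LF_Vendor contracts = LS_Stage build = 15; LS_Vendor contracts = 15−9 = 6
LF_Venue booking = min(LS_Catering order=15, LS_AV setup=14) = 14; LS_Venue booking = 14−14 = 0
Slack_Catering order = LS_Catering order − ES_Catering order = 15 − 14 = 1

1 hours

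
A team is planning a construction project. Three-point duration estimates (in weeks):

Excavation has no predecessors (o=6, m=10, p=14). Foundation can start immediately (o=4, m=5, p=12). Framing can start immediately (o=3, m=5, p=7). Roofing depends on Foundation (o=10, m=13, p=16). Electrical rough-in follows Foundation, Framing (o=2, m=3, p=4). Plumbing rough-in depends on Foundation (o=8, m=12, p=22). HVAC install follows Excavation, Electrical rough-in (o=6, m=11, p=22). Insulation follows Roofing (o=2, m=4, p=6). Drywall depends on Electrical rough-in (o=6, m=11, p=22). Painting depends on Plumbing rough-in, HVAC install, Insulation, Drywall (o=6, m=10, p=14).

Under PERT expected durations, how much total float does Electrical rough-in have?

te_Excavation = (6 + 4·10 + 14)/6 = 60/6 = 10
te_Foundation = (4 + 4·5 + 12)/6 = 36/6 = 6
te_Framing = (3 + 4·5 + 7)/6 = 30/6 = 5
te_Roofing = (10 + 4·13 + 16)/6 = 78/6 = 13
te_Electrical rough-in = (2 + 4·3 + 4)/6 = 18/6 = 3
te_Plumbing rough-in = (8 + 4·12 + 22)/6 = 78/6 = 13
te_HVAC install = (6 + 4·11 + 22)/6 = 72/6 = 12
te_Insulation = (2 + 4·4 + 6)/6 = 24/6 = 4
te_Drywall = (6 + 4·11 + 22)/6 = 72/6 = 12
te_Painting = (6 + 4·10 + 14)/6 = 60/6 = 10

Forward pass:
ES_Excavation = 0; EF_Excavation = 10
ES_Foundation = 0; EF_Foundation = 6
ES_Framing = 0; EF_Framing = 5
ES_Roofing = 6; EF_Roofing = 6+13 = 19
ES_Electrical rough-in = max(EF_Foundation=6, EF_Framing=5) = 6; EF_Electrical rough-in = 6+3 = 9
ES_Plumbing rough-in = 6; EF_Plumbing rough-in = 6+13 = 19
ES_HVAC install = max(EF_Excavation=10, EF_Electrical rough-in=9) = 10; EF_HVAC install = 10+12 = 22
ES_Insulation = 19; EF_Insulation = 19+4 = 23
ES_Drywall = 9; EF_Drywall = 9+12 = 21
ES_Painting = max(EF_Plumbing rough-in=19, EF_HVAC install=22, EF_Insulation=23, EF_Drywall=21) = 23; EF_Painting = 23+10 = 33
Expected project duration μ = 33 weeks. Critical path: Foundation → Roofing → Insulation → Painting.

Backward pass:
LF_Painting = 33; LS_Painting = 33−10 = 23
LF_Drywall = LS_Painting = 23; LS_Drywall = 23−12 = 11
LF_Insulation = LS_Painting = 23; LS_Insulation = 23−4 = 19
LF_HVAC install = LS_Painting = 23; LS_HVAC install = 23−12 = 11
LF_Plumbing rough-in = LS_Painting = 23; LS_Plumbing rough-in = 23−13 = 10
LF_Electrical rough-in = min(LS_HVAC install=11, LS_Drywall=11) = 11; LS_Electrical rough-in = 11−3 = 8
LF_Roofing = LS_Insulation = 19; LS_Roofing = 19−13 = 6
LF_Framing = LS_Electrical rough-in = 8; LS_Framing = 8−5 = 3
LF_Foundation = min(LS_Roofing=6, LS_Electrical rough-in=8, LS_Plumbing rough-in=10) = 6; LS_Foundation = 6−6 = 0
LF_Excavation = LS_HVAC install = 11; LS_Excavation = 11−10 = 1
Slack_Electrical rough-in = LS_Electrical rough-in − ES_Electrical rough-in = 8 − 6 = 2

2 weeks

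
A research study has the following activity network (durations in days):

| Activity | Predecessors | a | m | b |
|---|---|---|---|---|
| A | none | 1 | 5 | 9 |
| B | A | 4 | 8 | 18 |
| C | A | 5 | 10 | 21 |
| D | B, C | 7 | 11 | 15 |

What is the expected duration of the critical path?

te_A = (1 + 4·5 + 9)/6 = 30/6 = 5
te_B = (4 + 4·8 + 18)/6 = 54/6 = 9
te_C = (5 + 4·10 + 21)/6 = 66/6 = 11
te_D = (7 + 4·11 + 15)/6 = 66/6 = 11

Forward pass:
ES_A = 0; EF_A = 5
ES_B = 5; EF_B = 5+9 = 14
ES_C = 5; EF_C = 5+11 = 16
ES_D = max(EF_B=14, EF_C=16) = 16; EF_D = 16+11 = 27
Expected project duration μ = 27 days. Critical path: A → C → D.

27 days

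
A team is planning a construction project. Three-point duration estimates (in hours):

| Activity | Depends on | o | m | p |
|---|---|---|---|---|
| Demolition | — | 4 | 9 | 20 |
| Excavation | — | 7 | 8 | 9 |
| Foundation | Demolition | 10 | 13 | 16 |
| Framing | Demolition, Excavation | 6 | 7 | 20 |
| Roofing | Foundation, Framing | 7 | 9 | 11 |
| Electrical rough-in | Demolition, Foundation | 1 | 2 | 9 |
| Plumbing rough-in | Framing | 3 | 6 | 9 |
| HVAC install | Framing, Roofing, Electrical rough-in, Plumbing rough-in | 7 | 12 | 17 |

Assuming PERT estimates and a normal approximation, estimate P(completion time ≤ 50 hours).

te_Demolition = (4 + 4·9 + 20)/6 = 60/6 = 10; σ²_Demolition = ((20−4)/6)² = 7.111
te_Excavation = (7 + 4·8 + 9)/6 = 48/6 = 8; σ²_Excavation = ((9−7)/6)² = 0.111
te_Foundation = (10 + 4·13 + 16)/6 = 78/6 = 13; σ²_Foundation = ((16−10)/6)² = 1.000
te_Framing = (6 + 4·7 + 20)/6 = 54/6 = 9; σ²_Framing = ((20−6)/6)² = 5.444
te_Roofing = (7 + 4·9 + 11)/6 = 54/6 = 9; σ²_Roofing = ((11−7)/6)² = 0.444
te_Electrical rough-in = (1 + 4·2 + 9)/6 = 18/6 = 3; σ²_Electrical rough-in = ((9−1)/6)² = 1.778
te_Plumbing rough-in = (3 + 4·6 + 9)/6 = 36/6 = 6; σ²_Plumbing rough-in = ((9−3)/6)² = 1.000
te_HVAC install = (7 + 4·12 + 17)/6 = 72/6 = 12; σ²_HVAC install = ((17−7)/6)² = 2.778

Forward pass:
ES_Demolition = 0; EF_Demolition = 10
ES_Excavation = 0; EF_Excavation = 8
ES_Foundation = 10; EF_Foundation = 10+13 = 23
ES_Framing = max(EF_Demolition=10, EF_Excavation=8) = 10; EF_Framing = 10+9 = 19
ES_Roofing = max(EF_Foundation=23, EF_Framing=19) = 23; EF_Roofing = 23+9 = 32
ES_Electrical rough-in = max(EF_Demolition=10, EF_Foundation=23) = 23; EF_Electrical rough-in = 23+3 = 26
ES_Plumbing rough-in = 19; EF_Plumbing rough-in = 19+6 = 25
ES_HVAC install = max(EF_Framing=19, EF_Roofing=32, EF_Electrical rough-in=26, EF_Plumbing rough-in=25) = 32; EF_HVAC install = 32+12 = 44
Expected project duration μ = 44 hours. Critical path: Demolition → Foundation → Roofing → HVAC install.

Variance along critical path = 7.111 + 1.000 + 0.444 + 2.778 = 11.333; σ = √11.333 = 3.367 hours.
Z = (50 − 44) / 3.367 = 1.782
P(T ≤ 50) = Φ(1.782) ≈ 0.963

0.963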